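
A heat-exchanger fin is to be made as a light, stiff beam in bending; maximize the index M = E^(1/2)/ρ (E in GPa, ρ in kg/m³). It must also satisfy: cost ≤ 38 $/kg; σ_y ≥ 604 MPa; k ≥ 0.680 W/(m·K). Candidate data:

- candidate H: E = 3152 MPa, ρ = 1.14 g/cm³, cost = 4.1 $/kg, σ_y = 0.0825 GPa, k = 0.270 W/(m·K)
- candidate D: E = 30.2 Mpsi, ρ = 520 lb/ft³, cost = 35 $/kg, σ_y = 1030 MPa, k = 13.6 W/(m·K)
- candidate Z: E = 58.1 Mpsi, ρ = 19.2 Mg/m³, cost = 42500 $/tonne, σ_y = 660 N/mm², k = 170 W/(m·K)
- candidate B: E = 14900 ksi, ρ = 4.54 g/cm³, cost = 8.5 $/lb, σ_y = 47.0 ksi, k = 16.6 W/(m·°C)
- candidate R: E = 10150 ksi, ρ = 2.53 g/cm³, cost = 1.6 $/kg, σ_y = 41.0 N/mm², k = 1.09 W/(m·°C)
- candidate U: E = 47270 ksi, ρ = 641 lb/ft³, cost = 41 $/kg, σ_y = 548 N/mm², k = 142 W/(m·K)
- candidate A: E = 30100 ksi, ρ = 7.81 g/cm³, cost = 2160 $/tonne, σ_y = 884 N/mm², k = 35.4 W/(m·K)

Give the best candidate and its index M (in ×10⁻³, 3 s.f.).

Screen on constraints: cost ≤ 38 $/kg; σ_y ≥ 604 MPa; k ≥ 0.680 W/(m·K). Survivors: candidate D, candidate A.
Putting every candidate on a common basis:
  candidate D: E = 208.2 GPa, ρ = 8330 kg/m³
  candidate A: E = 207.5 GPa, ρ = 7810 kg/m³
  candidate A: M = 1.84×10⁻³
  candidate D: M = 1.73×10⁻³
The maximum is for candidate A.

candidate A, M = 1.84×10⁻³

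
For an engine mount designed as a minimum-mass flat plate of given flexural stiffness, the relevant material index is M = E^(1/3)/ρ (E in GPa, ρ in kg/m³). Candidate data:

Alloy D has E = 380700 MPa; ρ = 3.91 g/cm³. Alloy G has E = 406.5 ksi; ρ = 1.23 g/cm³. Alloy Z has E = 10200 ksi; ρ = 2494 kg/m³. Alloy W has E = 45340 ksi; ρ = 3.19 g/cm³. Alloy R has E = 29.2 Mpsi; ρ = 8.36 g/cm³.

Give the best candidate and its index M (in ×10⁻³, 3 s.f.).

alloy W, M = 2.13×10⁻³

After converting to SI:
  alloy D: E = 380.7 GPa, ρ = 3910 kg/m³
  alloy G: E = 2.803 GPa, ρ = 1230 kg/m³
  alloy Z: E = 70.33 GPa, ρ = 2494 kg/m³
  alloy W: E = 312.6 GPa, ρ = 3190 kg/m³
  alloy R: E = 201.3 GPa, ρ = 8360 kg/m³
  alloy W: M = 2.13×10⁻³
  alloy D: M = 1.85×10⁻³
  alloy Z: M = 1.66×10⁻³
  alloy G: M = 1.15×10⁻³
  alloy R: M = 0.701×10⁻³
Alloy W has the largest M.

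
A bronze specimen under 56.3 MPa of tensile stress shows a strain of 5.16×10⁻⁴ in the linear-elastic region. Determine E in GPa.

E = σ/ε = 56.3 MPa / 5.16×10⁻⁴ = 109100 MPa = 109 GPa.

109 GPa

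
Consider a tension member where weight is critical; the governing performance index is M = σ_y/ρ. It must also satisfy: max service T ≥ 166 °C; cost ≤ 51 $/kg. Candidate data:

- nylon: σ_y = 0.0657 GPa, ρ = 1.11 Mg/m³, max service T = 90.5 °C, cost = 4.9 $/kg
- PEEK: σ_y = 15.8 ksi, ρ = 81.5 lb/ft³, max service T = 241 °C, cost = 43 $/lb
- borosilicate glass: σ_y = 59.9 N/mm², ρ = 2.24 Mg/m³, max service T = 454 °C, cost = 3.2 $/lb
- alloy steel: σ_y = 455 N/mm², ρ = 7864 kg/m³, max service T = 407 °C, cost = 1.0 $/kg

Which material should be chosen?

alloy steel

Screen on constraints: max service T ≥ 166 °C; cost ≤ 51 $/kg. Survivors: borosilicate glass, alloy steel.
Convert each candidate to consistent units, then evaluate M:
  borosilicate glass: σ_y = 59.90 MPa, ρ = 2240 kg/m³
  alloy steel: σ_y = 455.0 MPa, ρ = 7864 kg/m³
  alloy steel: M = 57.9 kN·m/kg
  borosilicate glass: M = 26.7 kN·m/kg
Highest index: alloy steel.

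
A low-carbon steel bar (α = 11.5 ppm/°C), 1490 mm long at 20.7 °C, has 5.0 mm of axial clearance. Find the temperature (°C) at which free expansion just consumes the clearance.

313 °C

α·L₀·ΔT = 5.0 mm ⇒ ΔT = 5.0 / (11.5×10⁻⁶ × 1490.0) = 291.8 K.
T = 20.7 + 291.8 = 312.5 °C.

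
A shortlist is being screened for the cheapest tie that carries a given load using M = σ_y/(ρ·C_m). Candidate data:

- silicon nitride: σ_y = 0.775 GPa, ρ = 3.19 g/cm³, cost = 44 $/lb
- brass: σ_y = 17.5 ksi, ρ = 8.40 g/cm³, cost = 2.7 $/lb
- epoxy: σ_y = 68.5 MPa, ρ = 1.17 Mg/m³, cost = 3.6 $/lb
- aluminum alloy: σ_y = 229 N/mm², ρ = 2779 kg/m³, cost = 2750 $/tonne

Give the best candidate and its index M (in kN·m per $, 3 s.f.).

After converting to SI:
  silicon nitride: σ_y = 775.0 MPa, ρ = 3190 kg/m³, cost = 97.00 $/kg
  brass: σ_y = 120.7 MPa, ρ = 8400 kg/m³, cost = 5.952 $/kg
  epoxy: σ_y = 68.50 MPa, ρ = 1170 kg/m³, cost = 7.937 $/kg
  aluminum alloy: σ_y = 229.0 MPa, ρ = 2779 kg/m³, cost = 2.750 $/kg
  aluminum alloy: M = 30.0 kN·m per $
  epoxy: M = 7.38 kN·m per $
  silicon nitride: M = 2.50 kN·m per $
  brass: M = 2.41 kN·m per $
Highest index: aluminum alloy.

aluminum alloy, M = 30.0 kN·m per $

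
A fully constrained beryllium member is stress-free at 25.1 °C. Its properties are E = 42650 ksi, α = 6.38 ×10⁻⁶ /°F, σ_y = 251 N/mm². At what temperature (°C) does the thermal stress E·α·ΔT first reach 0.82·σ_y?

86.0 °C

E = 42650 ksi = 294.1 GPa.
α = 6.38×10⁻⁶/°F × 9/5 = 11.5×10⁻⁶/K.
σ_y = 251 N/mm² = 251.0 MPa.
E·α·ΔT = 205.8 MPa ⇒ ΔT = 205.8 / (294.1×10³ × 11.5×10⁻⁶) = 60.95 K.
T = 25.1 + 60.95 = 86.05 °C.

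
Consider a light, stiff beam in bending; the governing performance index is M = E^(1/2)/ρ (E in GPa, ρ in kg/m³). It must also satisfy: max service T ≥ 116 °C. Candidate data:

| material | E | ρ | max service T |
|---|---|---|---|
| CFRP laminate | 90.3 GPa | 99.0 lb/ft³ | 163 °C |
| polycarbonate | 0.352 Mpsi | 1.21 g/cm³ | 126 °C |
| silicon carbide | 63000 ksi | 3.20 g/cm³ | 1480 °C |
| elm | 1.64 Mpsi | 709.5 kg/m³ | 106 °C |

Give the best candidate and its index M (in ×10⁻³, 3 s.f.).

silicon carbide, M = 6.51×10⁻³

Screen on constraints: max service T ≥ 116 °C. Survivors: CFRP laminate, polycarbonate, silicon carbide.
Putting every candidate on a common basis:
  CFRP laminate: E = 90.30 GPa, ρ = 1586 kg/m³
  polycarbonate: E = 2.427 GPa, ρ = 1210 kg/m³
  silicon carbide: E = 434.4 GPa, ρ = 3200 kg/m³
  silicon carbide: M = 6.51×10⁻³
  CFRP laminate: M = 5.99×10⁻³
  polycarbonate: M = 1.29×10⁻³
Highest index: silicon carbide.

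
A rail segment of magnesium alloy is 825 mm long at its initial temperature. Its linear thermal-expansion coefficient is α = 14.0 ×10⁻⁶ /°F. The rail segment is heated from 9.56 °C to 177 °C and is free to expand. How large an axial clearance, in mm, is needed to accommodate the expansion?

3.48 mm

Convert α: 14.0×10⁻⁶/°F × (9/5) = 25.2×10⁻⁶/K.
ΔT = 177 − 9.56 = 167.4 K.
ΔL = α·L₀·ΔT = 25.2×10⁻⁶ × 825 mm × 167.4 K = 3.48 mm.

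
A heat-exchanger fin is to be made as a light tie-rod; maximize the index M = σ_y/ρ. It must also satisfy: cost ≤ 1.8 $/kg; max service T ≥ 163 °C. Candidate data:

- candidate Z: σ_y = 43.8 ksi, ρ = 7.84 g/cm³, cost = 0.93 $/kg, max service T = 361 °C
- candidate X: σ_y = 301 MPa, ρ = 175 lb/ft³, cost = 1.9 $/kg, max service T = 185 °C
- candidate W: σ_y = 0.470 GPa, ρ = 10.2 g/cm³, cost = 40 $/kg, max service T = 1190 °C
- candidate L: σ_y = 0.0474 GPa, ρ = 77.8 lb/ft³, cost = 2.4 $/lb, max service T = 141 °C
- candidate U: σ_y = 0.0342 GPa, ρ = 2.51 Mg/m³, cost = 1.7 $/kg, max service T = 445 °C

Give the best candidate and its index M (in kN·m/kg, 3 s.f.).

Screen on constraints: cost ≤ 1.8 $/kg; max service T ≥ 163 °C. Survivors: candidate Z, candidate U.
After converting to SI:
  candidate Z: σ_y = 302.0 MPa, ρ = 7840 kg/m³
  candidate U: σ_y = 34.20 MPa, ρ = 2510 kg/m³
  candidate Z: M = 38.5 kN·m/kg
  candidate U: M = 13.6 kN·m/kg
Candidate Z has the largest M.

candidate Z, M = 38.5 kN·m/kg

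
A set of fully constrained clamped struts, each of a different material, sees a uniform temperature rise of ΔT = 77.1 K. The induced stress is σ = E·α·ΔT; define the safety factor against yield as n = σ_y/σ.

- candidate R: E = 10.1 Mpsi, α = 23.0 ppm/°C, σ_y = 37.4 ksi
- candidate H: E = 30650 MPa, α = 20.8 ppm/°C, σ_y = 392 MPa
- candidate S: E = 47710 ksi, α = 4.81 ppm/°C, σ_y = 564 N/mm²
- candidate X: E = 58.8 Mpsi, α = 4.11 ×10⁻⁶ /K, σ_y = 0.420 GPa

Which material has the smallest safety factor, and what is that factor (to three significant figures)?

In consistent units (E in GPa, α in ×10⁻⁶/K, σ_y in MPa):
  candidate R: E = 69.64, α = 23.0, σ_y = 257.9 → σ = 123 MPa, n = 2.09
  candidate H: E = 30.65, α = 20.8, σ_y = 392.0 → σ = 49.2 MPa, n = 7.98
  candidate S: E = 328.9, α = 4.81, σ_y = 564.0 → σ = 122 MPa, n = 4.62
  candidate X: E = 405.4, α = 4.11, σ_y = 420.0 → σ = 128 MPa, n = 3.27
Candidate R has the lowest safety factor, n = 2.09.

candidate R, n = 2.09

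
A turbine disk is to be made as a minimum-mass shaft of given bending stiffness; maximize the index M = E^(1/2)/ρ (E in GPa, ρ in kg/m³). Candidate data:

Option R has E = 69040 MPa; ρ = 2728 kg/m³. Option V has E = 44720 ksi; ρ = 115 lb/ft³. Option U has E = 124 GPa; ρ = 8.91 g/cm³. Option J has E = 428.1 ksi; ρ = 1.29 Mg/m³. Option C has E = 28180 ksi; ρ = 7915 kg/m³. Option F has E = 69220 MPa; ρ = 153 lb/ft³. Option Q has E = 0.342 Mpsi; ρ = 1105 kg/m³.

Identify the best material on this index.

option V

Normalizing units and computing the index:
  option R: E = 69.04 GPa, ρ = 2728 kg/m³
  option V: E = 308.3 GPa, ρ = 1842 kg/m³
  option U: E = 124.0 GPa, ρ = 8910 kg/m³
  option J: E = 2.952 GPa, ρ = 1290 kg/m³
  option C: E = 194.3 GPa, ρ = 7915 kg/m³
  option F: E = 69.22 GPa, ρ = 2451 kg/m³
  option Q: E = 2.358 GPa, ρ = 1105 kg/m³
  option V: M = 9.53×10⁻³
  option F: M = 3.39×10⁻³
  option R: M = 3.05×10⁻³
  option C: M = 1.76×10⁻³
  option Q: M = 1.39×10⁻³
  option J: M = 1.33×10⁻³
  option U: M = 1.25×10⁻³
Option V ranks first.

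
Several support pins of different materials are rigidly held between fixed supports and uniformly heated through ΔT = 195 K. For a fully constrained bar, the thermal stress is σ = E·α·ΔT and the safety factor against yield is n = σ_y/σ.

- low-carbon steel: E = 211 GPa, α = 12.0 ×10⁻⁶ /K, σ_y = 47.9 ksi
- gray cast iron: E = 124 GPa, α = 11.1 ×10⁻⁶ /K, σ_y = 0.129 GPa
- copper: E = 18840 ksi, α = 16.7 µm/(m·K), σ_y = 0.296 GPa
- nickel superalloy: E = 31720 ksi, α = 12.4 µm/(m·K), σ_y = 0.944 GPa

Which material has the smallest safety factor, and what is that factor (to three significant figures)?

With everything in SI (GPa, ×10⁻⁶/K, MPa):
  low-carbon steel: E = 211.0, α = 12.0, σ_y = 330.3 → σ = 494 MPa, n = 0.669
  gray cast iron: E = 124.0, α = 11.1, σ_y = 129.0 → σ = 268 MPa, n = 0.481
  copper: E = 129.9, α = 16.7, σ_y = 296.0 → σ = 423 MPa, n = 0.700
  nickel superalloy: E = 218.7, α = 12.4, σ_y = 944.0 → σ = 529 MPa, n = 1.79
Gray cast iron has the lowest safety factor, n = 0.481.

gray cast iron, n = 0.481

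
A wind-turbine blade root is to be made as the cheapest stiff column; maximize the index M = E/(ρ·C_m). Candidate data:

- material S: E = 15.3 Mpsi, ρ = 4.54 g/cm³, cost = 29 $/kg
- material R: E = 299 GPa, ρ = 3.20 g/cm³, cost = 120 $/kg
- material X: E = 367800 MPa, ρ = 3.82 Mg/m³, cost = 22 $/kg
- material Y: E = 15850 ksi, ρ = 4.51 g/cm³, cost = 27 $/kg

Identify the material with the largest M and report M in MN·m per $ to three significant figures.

Convert each candidate to consistent units, then evaluate M:
  material S: E = 105.5 GPa, ρ = 4540 kg/m³, cost = 29.00 $/kg
  material R: E = 299.0 GPa, ρ = 3200 kg/m³, cost = 120.0 $/kg
  material X: E = 367.8 GPa, ρ = 3820 kg/m³, cost = 22.00 $/kg
  material Y: E = 109.3 GPa, ρ = 4510 kg/m³, cost = 27.00 $/kg
  material X: M = 4.38 MN·m per $
  material Y: M = 0.897 MN·m per $
  material S: M = 0.801 MN·m per $
  material R: M = 0.779 MN·m per $
Highest index: material X.

material X, M = 4.38 MN·m per $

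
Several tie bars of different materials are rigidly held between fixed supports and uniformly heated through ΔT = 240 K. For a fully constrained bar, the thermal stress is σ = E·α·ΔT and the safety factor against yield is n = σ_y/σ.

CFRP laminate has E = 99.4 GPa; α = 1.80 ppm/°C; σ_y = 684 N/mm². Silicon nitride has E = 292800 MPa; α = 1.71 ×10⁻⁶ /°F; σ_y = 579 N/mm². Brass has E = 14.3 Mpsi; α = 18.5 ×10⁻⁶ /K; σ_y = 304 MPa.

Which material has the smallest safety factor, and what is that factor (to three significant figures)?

brass, n = 0.694

With everything in SI (GPa, ×10⁻⁶/K, MPa):
  CFRP laminate: E = 99.40, α = 1.80, σ_y = 684.0 → σ = 42.9 MPa, n = 15.9
  silicon nitride: E = 292.8, α = 3.08, σ_y = 579.0 → σ = 216 MPa, n = 2.68
  brass: E = 98.60, α = 18.5, σ_y = 304.0 → σ = 438 MPa, n = 0.694
Brass has the lowest safety factor, n = 0.694.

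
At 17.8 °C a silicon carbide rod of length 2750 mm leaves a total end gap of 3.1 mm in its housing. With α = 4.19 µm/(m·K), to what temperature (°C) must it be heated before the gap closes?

α·L₀·ΔT = 3.1 mm ⇒ ΔT = 3.1 / (4.19×10⁻⁶ × 2750.0) = 269.0 K.
T = 17.8 + 269.0 = 286.8 °C.

287 °C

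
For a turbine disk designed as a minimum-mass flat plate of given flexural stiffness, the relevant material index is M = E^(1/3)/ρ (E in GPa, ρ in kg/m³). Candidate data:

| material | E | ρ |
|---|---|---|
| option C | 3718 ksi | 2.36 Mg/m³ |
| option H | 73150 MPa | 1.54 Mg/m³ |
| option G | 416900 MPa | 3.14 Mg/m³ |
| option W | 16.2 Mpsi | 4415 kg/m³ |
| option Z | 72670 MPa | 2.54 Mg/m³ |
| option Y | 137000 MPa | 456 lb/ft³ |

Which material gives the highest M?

Normalizing units and computing the index:
  option C: E = 25.63 GPa, ρ = 2360 kg/m³
  option H: E = 73.15 GPa, ρ = 1540 kg/m³
  option G: E = 416.9 GPa, ρ = 3140 kg/m³
  option W: E = 111.7 GPa, ρ = 4415 kg/m³
  option Z: E = 72.67 GPa, ρ = 2540 kg/m³
  option Y: E = 137.0 GPa, ρ = 7304 kg/m³
  option H: M = 2.72×10⁻³
  option G: M = 2.38×10⁻³
  option Z: M = 1.64×10⁻³
  option C: M = 1.25×10⁻³
  option W: M = 1.09×10⁻³
  option Y: M = 0.706×10⁻³
Highest index: option H.

option H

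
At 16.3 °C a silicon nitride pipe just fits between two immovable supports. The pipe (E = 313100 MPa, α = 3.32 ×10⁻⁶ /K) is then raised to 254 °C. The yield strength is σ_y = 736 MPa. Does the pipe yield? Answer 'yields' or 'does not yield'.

does not yield

E = 313100 MPa = 313.1 GPa.
ΔT = 237.7 K. Constrained thermal stress σ = E·α·ΔT = 313.1×10³ MPa × 3.32×10⁻⁶ × 237.7 = 247 MPa (compressive).
Compare to σ_y = 736 MPa: σ < σ_y, so it does not yield.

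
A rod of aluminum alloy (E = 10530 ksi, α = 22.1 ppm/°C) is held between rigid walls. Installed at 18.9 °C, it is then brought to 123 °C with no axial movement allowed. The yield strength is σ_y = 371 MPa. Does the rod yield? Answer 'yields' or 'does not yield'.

does not yield

E = 10530 ksi = 72.60 GPa.
ΔT = 104.1 K. Constrained thermal stress σ = E·α·ΔT = 72.60×10³ MPa × 22.1×10⁻⁶ × 104.1 = 167 MPa (compressive).
Compare to σ_y = 371 MPa: σ < σ_y, so it does not yield.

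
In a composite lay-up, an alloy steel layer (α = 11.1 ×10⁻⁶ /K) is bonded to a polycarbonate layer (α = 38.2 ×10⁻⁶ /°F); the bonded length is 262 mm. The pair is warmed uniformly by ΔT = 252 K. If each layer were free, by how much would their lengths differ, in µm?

3810 µm

polycarbonate: α = 38.2×10⁻⁶/°F × 9/5 = 68.8×10⁻⁶/K.
Δα = |11.1 − 68.8|×10⁻⁶/K = 57.7×10⁻⁶/K.
ΔL_mismatch = Δα·L·ΔT = 57.7×10⁻⁶ × 262.0 mm × 252.0 K = 3810 µm.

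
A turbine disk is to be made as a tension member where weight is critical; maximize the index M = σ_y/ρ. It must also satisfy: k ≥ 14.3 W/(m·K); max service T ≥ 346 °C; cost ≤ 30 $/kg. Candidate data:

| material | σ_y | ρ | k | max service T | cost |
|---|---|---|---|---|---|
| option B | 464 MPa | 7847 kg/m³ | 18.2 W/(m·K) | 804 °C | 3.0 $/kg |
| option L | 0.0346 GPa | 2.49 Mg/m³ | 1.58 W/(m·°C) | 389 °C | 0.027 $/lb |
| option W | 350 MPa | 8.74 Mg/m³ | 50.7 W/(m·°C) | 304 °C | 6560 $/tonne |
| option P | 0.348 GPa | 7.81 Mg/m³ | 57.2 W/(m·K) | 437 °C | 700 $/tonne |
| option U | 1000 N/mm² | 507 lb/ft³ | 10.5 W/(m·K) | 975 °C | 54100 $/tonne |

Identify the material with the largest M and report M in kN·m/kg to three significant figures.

Screen on constraints: k ≥ 14.3 W/(m·K); max service T ≥ 346 °C; cost ≤ 30 $/kg. Survivors: option B, option P.
Putting every candidate on a common basis:
  option B: σ_y = 464.0 MPa, ρ = 7847 kg/m³
  option P: σ_y = 348.0 MPa, ρ = 7810 kg/m³
  option B: M = 59.1 kN·m/kg
  option P: M = 44.6 kN·m/kg
Option B ranks first.

option B, M = 59.1 kN·m/kg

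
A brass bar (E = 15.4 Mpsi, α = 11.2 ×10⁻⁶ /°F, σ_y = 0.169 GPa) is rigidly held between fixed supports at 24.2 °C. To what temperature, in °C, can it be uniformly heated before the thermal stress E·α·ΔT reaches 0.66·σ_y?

E = 15.4 Mpsi = 106.2 GPa.
α = 11.2×10⁻⁶/°F × 9/5 = 20.2×10⁻⁶/K.
σ_y = 0.169 GPa = 169.0 MPa.
E·α·ΔT = 111.5 MPa ⇒ ΔT = 111.5 / (106.2×10³ × 20.2×10⁻⁶) = 52.11 K.
T = 24.2 + 52.11 = 76.31 °C.

76.3 °C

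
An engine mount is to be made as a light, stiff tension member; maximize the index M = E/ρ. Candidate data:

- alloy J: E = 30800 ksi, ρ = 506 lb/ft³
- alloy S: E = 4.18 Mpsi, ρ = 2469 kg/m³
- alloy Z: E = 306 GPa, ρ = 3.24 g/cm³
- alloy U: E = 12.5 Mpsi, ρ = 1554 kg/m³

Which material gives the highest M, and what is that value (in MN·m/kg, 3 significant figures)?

Normalizing units and computing the index:
  alloy J: E = 212.4 GPa, ρ = 8105 kg/m³
  alloy S: E = 28.82 GPa, ρ = 2469 kg/m³
  alloy Z: E = 306.0 GPa, ρ = 3240 kg/m³
  alloy U: E = 86.18 GPa, ρ = 1554 kg/m³
  alloy Z: M = 94.4 MN·m/kg
  alloy U: M = 55.5 MN·m/kg
  alloy J: M = 26.2 MN·m/kg
  alloy S: M = 11.7 MN·m/kg
Highest index: alloy Z.

alloy Z, M = 94.4 MN·m/kg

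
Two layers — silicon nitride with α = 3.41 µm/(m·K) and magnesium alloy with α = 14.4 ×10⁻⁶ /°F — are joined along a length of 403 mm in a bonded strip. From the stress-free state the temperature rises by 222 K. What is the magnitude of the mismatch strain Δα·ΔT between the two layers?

magnesium alloy: α = 14.4×10⁻⁶/°F × 9/5 = 25.9×10⁻⁶/K.
Δα = |3.41 − 25.9|×10⁻⁶/K = 22.5×10⁻⁶/K.
Mismatch strain = Δα·ΔT = 22.5×10⁻⁶ × 222.0 = 5.00×10⁻³.

5.00×10⁻³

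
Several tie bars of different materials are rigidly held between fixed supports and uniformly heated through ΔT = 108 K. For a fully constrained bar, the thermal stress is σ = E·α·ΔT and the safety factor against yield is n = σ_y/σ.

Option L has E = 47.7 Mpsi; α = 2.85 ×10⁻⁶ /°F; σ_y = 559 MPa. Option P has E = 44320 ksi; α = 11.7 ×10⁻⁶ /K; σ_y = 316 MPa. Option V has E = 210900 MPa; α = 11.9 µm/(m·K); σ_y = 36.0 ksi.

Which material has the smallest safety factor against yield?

option P

With everything in SI (GPa, ×10⁻⁶/K, MPa):
  option L: E = 328.9, α = 5.13, σ_y = 559.0 → σ = 182 MPa, n = 3.07
  option P: E = 305.6, α = 11.7, σ_y = 316.0 → σ = 386 MPa, n = 0.818
  option V: E = 210.9, α = 11.9, σ_y = 248.2 → σ = 271 MPa, n = 0.916
Smallest n: option P with n = 0.818.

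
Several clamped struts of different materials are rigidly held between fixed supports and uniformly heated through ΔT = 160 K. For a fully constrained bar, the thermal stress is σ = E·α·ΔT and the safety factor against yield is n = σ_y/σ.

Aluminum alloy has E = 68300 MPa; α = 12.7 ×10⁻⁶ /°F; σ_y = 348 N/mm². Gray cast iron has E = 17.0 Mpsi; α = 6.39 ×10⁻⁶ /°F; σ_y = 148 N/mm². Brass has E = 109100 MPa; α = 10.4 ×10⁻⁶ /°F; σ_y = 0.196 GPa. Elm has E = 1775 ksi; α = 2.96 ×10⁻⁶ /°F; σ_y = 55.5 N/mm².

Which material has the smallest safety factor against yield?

brass

With everything in SI (GPa, ×10⁻⁶/K, MPa):
  aluminum alloy: E = 68.30, α = 22.9, σ_y = 348.0 → σ = 250 MPa, n = 1.39
  gray cast iron: E = 117.2, α = 11.5, σ_y = 148.0 → σ = 216 MPa, n = 0.686
  brass: E = 109.1, α = 18.7, σ_y = 196.0 → σ = 327 MPa, n = 0.600
  elm: E = 12.24, α = 5.33, σ_y = 55.50 → σ = 10.4 MPa, n = 5.32
Smallest n: brass with n = 0.600.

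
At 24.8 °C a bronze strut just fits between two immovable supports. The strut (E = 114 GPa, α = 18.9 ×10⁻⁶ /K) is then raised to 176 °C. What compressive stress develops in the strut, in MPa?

ΔT = 151.2 K. Constrained thermal stress σ = E·α·ΔT = 114.0×10³ MPa × 18.9×10⁻⁶ × 151.2 = 326 MPa (compressive).

326 MPa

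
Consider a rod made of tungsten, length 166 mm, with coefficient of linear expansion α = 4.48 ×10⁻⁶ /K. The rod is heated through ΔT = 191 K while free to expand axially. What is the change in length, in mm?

0.142 mm

ΔL = α·L₀·ΔT = 4.48×10⁻⁶ × 166 mm × 191.0 K = 0.142 mm.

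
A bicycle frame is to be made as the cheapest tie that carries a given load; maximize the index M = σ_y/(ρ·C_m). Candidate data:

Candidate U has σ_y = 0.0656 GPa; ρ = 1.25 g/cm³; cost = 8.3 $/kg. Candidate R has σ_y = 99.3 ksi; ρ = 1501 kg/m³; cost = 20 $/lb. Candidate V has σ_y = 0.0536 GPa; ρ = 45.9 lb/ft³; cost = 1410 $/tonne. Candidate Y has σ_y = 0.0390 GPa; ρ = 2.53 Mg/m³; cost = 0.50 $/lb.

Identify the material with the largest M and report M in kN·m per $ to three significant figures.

candidate V, M = 51.7 kN·m per $

After converting to SI:
  candidate U: σ_y = 65.60 MPa, ρ = 1250 kg/m³, cost = 8.300 $/kg
  candidate R: σ_y = 684.6 MPa, ρ = 1501 kg/m³, cost = 44.09 $/kg
  candidate V: σ_y = 53.60 MPa, ρ = 735.2 kg/m³, cost = 1.410 $/kg
  candidate Y: σ_y = 39.00 MPa, ρ = 2530 kg/m³, cost = 1.102 $/kg
  candidate V: M = 51.7 kN·m per $
  candidate Y: M = 14.0 kN·m per $
  candidate R: M = 10.3 kN·m per $
  candidate U: M = 6.32 kN·m per $
Highest index: candidate V.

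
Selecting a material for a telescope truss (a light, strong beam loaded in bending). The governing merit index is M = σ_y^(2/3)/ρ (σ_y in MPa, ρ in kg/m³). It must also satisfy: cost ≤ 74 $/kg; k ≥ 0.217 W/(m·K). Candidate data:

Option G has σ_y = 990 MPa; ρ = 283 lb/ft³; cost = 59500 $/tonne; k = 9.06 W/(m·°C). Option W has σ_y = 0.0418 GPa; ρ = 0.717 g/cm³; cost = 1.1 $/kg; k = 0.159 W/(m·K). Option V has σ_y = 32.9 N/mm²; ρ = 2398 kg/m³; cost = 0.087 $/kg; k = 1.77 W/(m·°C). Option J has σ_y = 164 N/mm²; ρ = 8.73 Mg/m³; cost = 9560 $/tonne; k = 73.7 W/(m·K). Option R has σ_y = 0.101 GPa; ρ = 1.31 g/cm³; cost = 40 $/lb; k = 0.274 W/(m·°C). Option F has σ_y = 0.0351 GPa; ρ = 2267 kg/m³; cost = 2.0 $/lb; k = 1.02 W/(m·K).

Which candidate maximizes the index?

Screen on constraints: cost ≤ 74 $/kg; k ≥ 0.217 W/(m·K). Survivors: option G, option V, option J, option F.
In SI units:
  option G: σ_y = 990.0 MPa, ρ = 4533 kg/m³
  option V: σ_y = 32.90 MPa, ρ = 2398 kg/m³
  option J: σ_y = 164.0 MPa, ρ = 8730 kg/m³
  option F: σ_y = 35.10 MPa, ρ = 2267 kg/m³
  option G: M = 21.9×10⁻³
  option F: M = 4.73×10⁻³
  option V: M = 4.28×10⁻³
  option J: M = 3.43×10⁻³
Highest index: option G.

option G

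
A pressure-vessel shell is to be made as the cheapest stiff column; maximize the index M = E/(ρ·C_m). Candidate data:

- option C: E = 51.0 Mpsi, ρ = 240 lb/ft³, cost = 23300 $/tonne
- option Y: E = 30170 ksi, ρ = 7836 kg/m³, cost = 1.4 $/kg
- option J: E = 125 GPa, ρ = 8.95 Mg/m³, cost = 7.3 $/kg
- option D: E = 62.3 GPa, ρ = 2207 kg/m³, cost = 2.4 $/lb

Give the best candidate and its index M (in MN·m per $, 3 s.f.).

option Y, M = 19.0 MN·m per $

After converting to SI:
  option C: E = 351.6 GPa, ρ = 3844 kg/m³, cost = 23.30 $/kg
  option Y: E = 208.0 GPa, ρ = 7836 kg/m³, cost = 1.400 $/kg
  option J: E = 125.0 GPa, ρ = 8950 kg/m³, cost = 7.300 $/kg
  option D: E = 62.30 GPa, ρ = 2207 kg/m³, cost = 5.291 $/kg
  option Y: M = 19.0 MN·m per $
  option D: M = 5.34 MN·m per $
  option C: M = 3.93 MN·m per $
  option J: M = 1.91 MN·m per $
Highest index: option Y.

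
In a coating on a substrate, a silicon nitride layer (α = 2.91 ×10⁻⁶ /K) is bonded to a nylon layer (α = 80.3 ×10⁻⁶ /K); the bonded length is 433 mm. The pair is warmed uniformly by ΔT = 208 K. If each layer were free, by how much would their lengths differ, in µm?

6970 µm

Δα = |2.91 − 80.3|×10⁻⁶/K = 77.4×10⁻⁶/K.
ΔL_mismatch = Δα·L·ΔT = 77.4×10⁻⁶ × 433.0 mm × 208.0 K = 6970 µm.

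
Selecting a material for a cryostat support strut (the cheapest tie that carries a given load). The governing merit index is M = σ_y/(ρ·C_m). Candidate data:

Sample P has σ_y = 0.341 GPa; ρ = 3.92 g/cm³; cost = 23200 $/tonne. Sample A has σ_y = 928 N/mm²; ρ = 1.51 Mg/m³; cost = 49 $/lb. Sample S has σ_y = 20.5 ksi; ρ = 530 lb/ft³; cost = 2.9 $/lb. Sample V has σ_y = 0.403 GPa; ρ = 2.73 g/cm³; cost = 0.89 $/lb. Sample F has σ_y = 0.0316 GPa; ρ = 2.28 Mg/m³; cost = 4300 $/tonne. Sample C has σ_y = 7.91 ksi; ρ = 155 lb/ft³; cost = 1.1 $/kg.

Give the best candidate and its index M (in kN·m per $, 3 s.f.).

sample V, M = 75.2 kN·m per $

Normalizing units and computing the index:
  sample P: σ_y = 341.0 MPa, ρ = 3920 kg/m³, cost = 23.20 $/kg
  sample A: σ_y = 928.0 MPa, ρ = 1510 kg/m³, cost = 108.0 $/kg
  sample S: σ_y = 141.3 MPa, ρ = 8490 kg/m³, cost = 6.393 $/kg
  sample V: σ_y = 403.0 MPa, ρ = 2730 kg/m³, cost = 1.962 $/kg
  sample F: σ_y = 31.60 MPa, ρ = 2280 kg/m³, cost = 4.300 $/kg
  sample C: σ_y = 54.54 MPa, ρ = 2483 kg/m³, cost = 1.100 $/kg
  sample V: M = 75.2 kN·m per $
  sample C: M = 20.0 kN·m per $
  sample A: M = 5.69 kN·m per $
  sample P: M = 3.75 kN·m per $
  sample F: M = 3.22 kN·m per $
  sample S: M = 2.60 kN·m per $
Sample V has the largest M.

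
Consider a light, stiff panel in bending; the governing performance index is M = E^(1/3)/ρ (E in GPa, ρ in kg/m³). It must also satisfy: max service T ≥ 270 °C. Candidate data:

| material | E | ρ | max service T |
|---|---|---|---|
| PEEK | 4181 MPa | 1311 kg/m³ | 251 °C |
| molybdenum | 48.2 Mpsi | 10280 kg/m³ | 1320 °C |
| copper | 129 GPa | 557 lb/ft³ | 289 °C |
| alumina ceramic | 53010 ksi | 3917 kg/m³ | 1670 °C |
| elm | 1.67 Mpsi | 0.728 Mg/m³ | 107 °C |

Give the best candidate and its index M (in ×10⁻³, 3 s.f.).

Screen on constraints: max service T ≥ 270 °C. Survivors: molybdenum, copper, alumina ceramic.
After converting to SI:
  molybdenum: E = 332.3 GPa, ρ = 10280 kg/m³
  copper: E = 129.0 GPa, ρ = 8922 kg/m³
  alumina ceramic: E = 365.5 GPa, ρ = 3917 kg/m³
  alumina ceramic: M = 1.83×10⁻³
  molybdenum: M = 0.674×10⁻³
  copper: M = 0.566×10⁻³
Alumina ceramic has the largest M.

alumina ceramic, M = 1.83×10⁻³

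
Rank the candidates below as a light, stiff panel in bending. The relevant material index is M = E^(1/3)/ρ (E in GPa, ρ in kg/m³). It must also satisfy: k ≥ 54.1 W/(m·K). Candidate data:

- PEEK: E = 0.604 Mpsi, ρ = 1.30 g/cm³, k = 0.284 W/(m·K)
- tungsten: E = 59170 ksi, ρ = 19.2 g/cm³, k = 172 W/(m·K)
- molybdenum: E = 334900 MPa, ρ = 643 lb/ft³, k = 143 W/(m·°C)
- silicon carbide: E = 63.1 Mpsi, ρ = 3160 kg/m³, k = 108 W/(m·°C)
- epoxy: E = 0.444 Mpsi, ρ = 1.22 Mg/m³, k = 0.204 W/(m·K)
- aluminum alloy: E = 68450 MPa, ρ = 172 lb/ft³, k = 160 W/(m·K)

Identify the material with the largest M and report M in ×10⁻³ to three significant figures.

silicon carbide, M = 2.40×10⁻³

Screen on constraints: k ≥ 54.1 W/(m·K). Survivors: tungsten, molybdenum, silicon carbide, aluminum alloy.
After converting to SI:
  tungsten: E = 408.0 GPa, ρ = 19200 kg/m³
  molybdenum: E = 334.9 GPa, ρ = 10300 kg/m³
  silicon carbide: E = 435.1 GPa, ρ = 3160 kg/m³
  aluminum alloy: E = 68.45 GPa, ρ = 2755 kg/m³
  silicon carbide: M = 2.40×10⁻³
  aluminum alloy: M = 1.48×10⁻³
  molybdenum: M = 0.674×10⁻³
  tungsten: M = 0.386×10⁻³
Highest index: silicon carbide.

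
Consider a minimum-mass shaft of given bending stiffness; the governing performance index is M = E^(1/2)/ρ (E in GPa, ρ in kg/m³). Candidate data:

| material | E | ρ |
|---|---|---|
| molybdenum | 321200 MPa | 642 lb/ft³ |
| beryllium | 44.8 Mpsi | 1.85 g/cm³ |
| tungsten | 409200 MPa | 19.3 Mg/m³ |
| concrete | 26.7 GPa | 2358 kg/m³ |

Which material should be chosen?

beryllium

Normalizing units and computing the index:
  molybdenum: E = 321.2 GPa, ρ = 10280 kg/m³
  beryllium: E = 308.9 GPa, ρ = 1850 kg/m³
  tungsten: E = 409.2 GPa, ρ = 19300 kg/m³
  concrete: E = 26.70 GPa, ρ = 2358 kg/m³
  beryllium: M = 9.50×10⁻³
  concrete: M = 2.19×10⁻³
  molybdenum: M = 1.74×10⁻³
  tungsten: M = 1.05×10⁻³
Highest index: beryllium.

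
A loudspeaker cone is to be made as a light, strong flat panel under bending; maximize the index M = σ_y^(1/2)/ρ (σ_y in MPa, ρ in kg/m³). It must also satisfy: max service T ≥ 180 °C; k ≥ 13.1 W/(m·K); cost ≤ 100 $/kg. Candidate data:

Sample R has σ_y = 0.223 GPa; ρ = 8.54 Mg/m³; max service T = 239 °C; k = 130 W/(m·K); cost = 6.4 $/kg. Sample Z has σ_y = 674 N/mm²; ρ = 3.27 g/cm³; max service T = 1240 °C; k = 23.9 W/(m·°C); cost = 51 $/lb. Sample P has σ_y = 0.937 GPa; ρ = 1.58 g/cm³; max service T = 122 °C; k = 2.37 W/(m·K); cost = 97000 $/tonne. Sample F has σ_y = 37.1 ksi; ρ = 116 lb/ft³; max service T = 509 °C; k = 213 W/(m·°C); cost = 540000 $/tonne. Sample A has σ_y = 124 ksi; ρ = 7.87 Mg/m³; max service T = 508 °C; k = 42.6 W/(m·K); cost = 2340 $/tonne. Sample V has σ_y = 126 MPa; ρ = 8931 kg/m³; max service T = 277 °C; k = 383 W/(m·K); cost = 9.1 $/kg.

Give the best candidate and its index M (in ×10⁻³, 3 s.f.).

Screen on constraints: max service T ≥ 180 °C; k ≥ 13.1 W/(m·K); cost ≤ 100 $/kg. Survivors: sample R, sample A, sample V.
Convert each candidate to consistent units, then evaluate M:
  sample R: σ_y = 223.0 MPa, ρ = 8540 kg/m³
  sample A: σ_y = 855.0 MPa, ρ = 7870 kg/m³
  sample V: σ_y = 126.0 MPa, ρ = 8931 kg/m³
  sample A: M = 3.72×10⁻³
  sample R: M = 1.75×10⁻³
  sample V: M = 1.26×10⁻³
The maximum is for sample A.

sample A, M = 3.72×10⁻³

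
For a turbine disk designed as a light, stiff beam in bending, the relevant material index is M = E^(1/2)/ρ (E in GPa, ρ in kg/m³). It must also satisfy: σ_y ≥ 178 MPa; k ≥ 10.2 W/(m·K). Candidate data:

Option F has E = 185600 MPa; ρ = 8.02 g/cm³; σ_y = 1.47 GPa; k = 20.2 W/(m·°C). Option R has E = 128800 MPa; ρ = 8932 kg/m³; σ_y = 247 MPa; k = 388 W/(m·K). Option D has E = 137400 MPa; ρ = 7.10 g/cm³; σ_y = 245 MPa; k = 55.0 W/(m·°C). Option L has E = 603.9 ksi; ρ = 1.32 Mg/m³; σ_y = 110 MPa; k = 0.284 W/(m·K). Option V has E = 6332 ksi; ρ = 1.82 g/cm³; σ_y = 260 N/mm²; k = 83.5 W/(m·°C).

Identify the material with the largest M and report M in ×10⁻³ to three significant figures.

Screen on constraints: σ_y ≥ 178 MPa; k ≥ 10.2 W/(m·K). Survivors: option F, option R, option D, option V.
Putting every candidate on a common basis:
  option F: E = 185.6 GPa, ρ = 8020 kg/m³
  option R: E = 128.8 GPa, ρ = 8932 kg/m³
  option D: E = 137.4 GPa, ρ = 7100 kg/m³
  option V: E = 43.66 GPa, ρ = 1820 kg/m³
  option V: M = 3.63×10⁻³
  option F: M = 1.70×10⁻³
  option D: M = 1.65×10⁻³
  option R: M = 1.27×10⁻³
Highest index: option V.

option V, M = 3.63×10⁻³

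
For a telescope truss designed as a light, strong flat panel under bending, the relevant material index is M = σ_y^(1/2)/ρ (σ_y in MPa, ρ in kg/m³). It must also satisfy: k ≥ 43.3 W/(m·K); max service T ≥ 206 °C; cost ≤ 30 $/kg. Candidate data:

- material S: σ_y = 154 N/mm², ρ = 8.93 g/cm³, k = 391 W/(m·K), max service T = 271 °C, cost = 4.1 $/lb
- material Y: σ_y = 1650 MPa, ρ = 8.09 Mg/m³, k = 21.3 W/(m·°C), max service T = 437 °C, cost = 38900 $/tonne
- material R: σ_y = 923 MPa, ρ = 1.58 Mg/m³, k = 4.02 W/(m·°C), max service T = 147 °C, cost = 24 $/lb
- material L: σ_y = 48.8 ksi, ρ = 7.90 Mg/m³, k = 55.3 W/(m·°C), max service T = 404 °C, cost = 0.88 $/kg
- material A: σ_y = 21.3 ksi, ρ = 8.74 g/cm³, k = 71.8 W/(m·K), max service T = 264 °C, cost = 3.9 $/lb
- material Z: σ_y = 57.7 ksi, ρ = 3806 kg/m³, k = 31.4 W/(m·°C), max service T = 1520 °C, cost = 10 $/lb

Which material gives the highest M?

material L

Screen on constraints: k ≥ 43.3 W/(m·K); max service T ≥ 206 °C; cost ≤ 30 $/kg. Survivors: material S, material L, material A.
In SI units:
  material S: σ_y = 154.0 MPa, ρ = 8930 kg/m³
  material L: σ_y = 336.5 MPa, ρ = 7900 kg/m³
  material A: σ_y = 146.9 MPa, ρ = 8740 kg/m³
  material L: M = 2.32×10⁻³
  material S: M = 1.39×10⁻³
  material A: M = 1.39×10⁻³
The maximum is for material L.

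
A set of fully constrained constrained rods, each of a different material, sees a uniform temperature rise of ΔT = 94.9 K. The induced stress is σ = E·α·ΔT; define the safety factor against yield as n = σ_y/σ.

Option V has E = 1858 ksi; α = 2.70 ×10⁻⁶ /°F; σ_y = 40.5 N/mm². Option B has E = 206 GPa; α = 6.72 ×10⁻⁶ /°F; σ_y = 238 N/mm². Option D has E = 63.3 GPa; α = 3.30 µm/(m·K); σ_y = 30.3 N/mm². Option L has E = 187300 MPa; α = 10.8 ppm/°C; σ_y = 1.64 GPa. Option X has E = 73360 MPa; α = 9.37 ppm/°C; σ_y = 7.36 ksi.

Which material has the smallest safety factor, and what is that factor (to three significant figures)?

In consistent units (E in GPa, α in ×10⁻⁶/K, σ_y in MPa):
  option V: E = 12.81, α = 4.86, σ_y = 40.50 → σ = 5.91 MPa, n = 6.85
  option B: E = 206.0, α = 12.1, σ_y = 238.0 → σ = 236 MPa, n = 1.01
  option D: E = 63.30, α = 3.30, σ_y = 30.30 → σ = 19.8 MPa, n = 1.53
  option L: E = 187.3, α = 10.8, σ_y = 1640 → σ = 192 MPa, n = 8.54
  option X: E = 73.36, α = 9.37, σ_y = 50.75 → σ = 65.2 MPa, n = 0.778
Smallest n: option X with n = 0.778.

option X, n = 0.778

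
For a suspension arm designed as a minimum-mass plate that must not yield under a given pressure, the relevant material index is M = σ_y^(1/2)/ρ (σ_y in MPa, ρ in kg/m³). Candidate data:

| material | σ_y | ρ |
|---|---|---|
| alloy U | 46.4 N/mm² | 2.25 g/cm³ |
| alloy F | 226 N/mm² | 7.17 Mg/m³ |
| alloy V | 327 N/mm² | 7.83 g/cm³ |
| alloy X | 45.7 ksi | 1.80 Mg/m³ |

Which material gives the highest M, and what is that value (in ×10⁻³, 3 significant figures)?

Convert each candidate to consistent units, then evaluate M:
  alloy U: σ_y = 46.40 MPa, ρ = 2250 kg/m³
  alloy F: σ_y = 226.0 MPa, ρ = 7170 kg/m³
  alloy V: σ_y = 327.0 MPa, ρ = 7830 kg/m³
  alloy X: σ_y = 315.1 MPa, ρ = 1800 kg/m³
  alloy X: M = 9.86×10⁻³
  alloy U: M = 3.03×10⁻³
  alloy V: M = 2.31×10⁻³
  alloy F: M = 2.10×10⁻³
Alloy X has the largest M.

alloy X, M = 9.86×10⁻³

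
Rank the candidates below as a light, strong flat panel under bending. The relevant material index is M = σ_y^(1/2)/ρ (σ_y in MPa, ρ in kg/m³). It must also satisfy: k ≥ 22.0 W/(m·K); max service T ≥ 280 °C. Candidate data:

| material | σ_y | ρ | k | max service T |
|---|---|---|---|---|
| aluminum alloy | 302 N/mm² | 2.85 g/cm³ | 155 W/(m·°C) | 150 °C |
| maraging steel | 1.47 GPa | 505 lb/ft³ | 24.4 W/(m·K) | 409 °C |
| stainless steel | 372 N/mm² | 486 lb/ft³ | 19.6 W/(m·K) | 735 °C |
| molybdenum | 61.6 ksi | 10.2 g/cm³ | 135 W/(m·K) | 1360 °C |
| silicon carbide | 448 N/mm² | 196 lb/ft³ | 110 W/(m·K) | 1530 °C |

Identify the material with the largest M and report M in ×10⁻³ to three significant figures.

silicon carbide, M = 6.74×10⁻³

Screen on constraints: k ≥ 22.0 W/(m·K); max service T ≥ 280 °C. Survivors: maraging steel, molybdenum, silicon carbide.
Normalizing units and computing the index:
  maraging steel: σ_y = 1470 MPa, ρ = 8089 kg/m³
  molybdenum: σ_y = 424.7 MPa, ρ = 10200 kg/m³
  silicon carbide: σ_y = 448.0 MPa, ρ = 3140 kg/m³
  silicon carbide: M = 6.74×10⁻³
  maraging steel: M = 4.74×10⁻³
  molybdenum: M = 2.02×10⁻³
Silicon carbide has the largest M.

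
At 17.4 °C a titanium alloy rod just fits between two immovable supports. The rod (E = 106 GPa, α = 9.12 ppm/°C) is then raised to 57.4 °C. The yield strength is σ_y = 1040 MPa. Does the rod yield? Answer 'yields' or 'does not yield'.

does not yield

ΔT = 40.00 K. Constrained thermal stress σ = E·α·ΔT = 106.0×10³ MPa × 9.12×10⁻⁶ × 40.00 = 38.7 MPa (compressive).
Compare to σ_y = 1040 MPa: σ < σ_y, so it does not yield.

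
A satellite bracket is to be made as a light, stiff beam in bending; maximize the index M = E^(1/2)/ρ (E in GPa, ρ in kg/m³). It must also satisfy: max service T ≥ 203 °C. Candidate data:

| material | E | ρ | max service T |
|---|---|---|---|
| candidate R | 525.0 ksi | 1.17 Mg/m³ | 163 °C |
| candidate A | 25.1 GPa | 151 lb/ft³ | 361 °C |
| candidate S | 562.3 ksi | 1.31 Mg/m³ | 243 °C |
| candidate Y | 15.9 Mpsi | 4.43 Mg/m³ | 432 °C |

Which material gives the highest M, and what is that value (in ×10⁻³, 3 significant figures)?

candidate Y, M = 2.36×10⁻³

Screen on constraints: max service T ≥ 203 °C. Survivors: candidate A, candidate S, candidate Y.
Putting every candidate on a common basis:
  candidate A: E = 25.10 GPa, ρ = 2419 kg/m³
  candidate S: E = 3.877 GPa, ρ = 1310 kg/m³
  candidate Y: E = 109.6 GPa, ρ = 4430 kg/m³
  candidate Y: M = 2.36×10⁻³
  candidate A: M = 2.07×10⁻³
  candidate S: M = 1.50×10⁻³
Candidate Y ranks first.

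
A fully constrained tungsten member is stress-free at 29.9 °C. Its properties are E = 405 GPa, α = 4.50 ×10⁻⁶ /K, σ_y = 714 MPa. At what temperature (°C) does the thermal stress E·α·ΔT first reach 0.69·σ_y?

E·α·ΔT = 492.7 MPa ⇒ ΔT = 492.7 / (405.0×10³ × 4.50×10⁻⁶) = 270.3 K.
T = 29.9 + 270.3 = 300.2 °C.

300 °C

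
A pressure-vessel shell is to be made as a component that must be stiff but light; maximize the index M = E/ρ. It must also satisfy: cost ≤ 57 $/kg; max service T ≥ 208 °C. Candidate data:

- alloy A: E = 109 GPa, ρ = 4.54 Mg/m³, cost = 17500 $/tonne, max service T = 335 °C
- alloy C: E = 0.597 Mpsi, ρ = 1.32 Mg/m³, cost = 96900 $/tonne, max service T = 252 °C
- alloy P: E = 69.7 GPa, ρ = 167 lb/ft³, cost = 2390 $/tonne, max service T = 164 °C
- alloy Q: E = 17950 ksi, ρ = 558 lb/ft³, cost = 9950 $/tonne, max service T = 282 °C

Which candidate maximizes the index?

Screen on constraints: cost ≤ 57 $/kg; max service T ≥ 208 °C. Survivors: alloy A, alloy Q.
Putting every candidate on a common basis:
  alloy A: E = 109.0 GPa, ρ = 4540 kg/m³
  alloy Q: E = 123.8 GPa, ρ = 8938 kg/m³
  alloy A: M = 24.0 MN·m/kg
  alloy Q: M = 13.8 MN·m/kg
The maximum is for alloy A.

alloy A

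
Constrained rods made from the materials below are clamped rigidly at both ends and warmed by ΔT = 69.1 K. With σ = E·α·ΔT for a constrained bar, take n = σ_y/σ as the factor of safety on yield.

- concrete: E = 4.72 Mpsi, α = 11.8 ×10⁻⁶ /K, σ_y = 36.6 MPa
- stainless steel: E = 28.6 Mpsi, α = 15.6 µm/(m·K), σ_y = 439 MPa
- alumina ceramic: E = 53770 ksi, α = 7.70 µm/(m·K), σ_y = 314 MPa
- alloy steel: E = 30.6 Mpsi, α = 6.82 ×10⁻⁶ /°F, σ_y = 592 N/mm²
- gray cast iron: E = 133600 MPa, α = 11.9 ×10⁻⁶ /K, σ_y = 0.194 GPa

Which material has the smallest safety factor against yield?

concrete

In consistent units (E in GPa, α in ×10⁻⁶/K, σ_y in MPa):
  concrete: E = 32.54, α = 11.8, σ_y = 36.60 → σ = 26.5 MPa, n = 1.38
  stainless steel: E = 197.2, α = 15.6, σ_y = 439.0 → σ = 213 MPa, n = 2.07
  alumina ceramic: E = 370.7, α = 7.70, σ_y = 314.0 → σ = 197 MPa, n = 1.59
  alloy steel: E = 211.0, α = 12.3, σ_y = 592.0 → σ = 179 MPa, n = 3.31
  gray cast iron: E = 133.6, α = 11.9, σ_y = 194.0 → σ = 110 MPa, n = 1.77
The minimum is concrete at n = 1.38.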